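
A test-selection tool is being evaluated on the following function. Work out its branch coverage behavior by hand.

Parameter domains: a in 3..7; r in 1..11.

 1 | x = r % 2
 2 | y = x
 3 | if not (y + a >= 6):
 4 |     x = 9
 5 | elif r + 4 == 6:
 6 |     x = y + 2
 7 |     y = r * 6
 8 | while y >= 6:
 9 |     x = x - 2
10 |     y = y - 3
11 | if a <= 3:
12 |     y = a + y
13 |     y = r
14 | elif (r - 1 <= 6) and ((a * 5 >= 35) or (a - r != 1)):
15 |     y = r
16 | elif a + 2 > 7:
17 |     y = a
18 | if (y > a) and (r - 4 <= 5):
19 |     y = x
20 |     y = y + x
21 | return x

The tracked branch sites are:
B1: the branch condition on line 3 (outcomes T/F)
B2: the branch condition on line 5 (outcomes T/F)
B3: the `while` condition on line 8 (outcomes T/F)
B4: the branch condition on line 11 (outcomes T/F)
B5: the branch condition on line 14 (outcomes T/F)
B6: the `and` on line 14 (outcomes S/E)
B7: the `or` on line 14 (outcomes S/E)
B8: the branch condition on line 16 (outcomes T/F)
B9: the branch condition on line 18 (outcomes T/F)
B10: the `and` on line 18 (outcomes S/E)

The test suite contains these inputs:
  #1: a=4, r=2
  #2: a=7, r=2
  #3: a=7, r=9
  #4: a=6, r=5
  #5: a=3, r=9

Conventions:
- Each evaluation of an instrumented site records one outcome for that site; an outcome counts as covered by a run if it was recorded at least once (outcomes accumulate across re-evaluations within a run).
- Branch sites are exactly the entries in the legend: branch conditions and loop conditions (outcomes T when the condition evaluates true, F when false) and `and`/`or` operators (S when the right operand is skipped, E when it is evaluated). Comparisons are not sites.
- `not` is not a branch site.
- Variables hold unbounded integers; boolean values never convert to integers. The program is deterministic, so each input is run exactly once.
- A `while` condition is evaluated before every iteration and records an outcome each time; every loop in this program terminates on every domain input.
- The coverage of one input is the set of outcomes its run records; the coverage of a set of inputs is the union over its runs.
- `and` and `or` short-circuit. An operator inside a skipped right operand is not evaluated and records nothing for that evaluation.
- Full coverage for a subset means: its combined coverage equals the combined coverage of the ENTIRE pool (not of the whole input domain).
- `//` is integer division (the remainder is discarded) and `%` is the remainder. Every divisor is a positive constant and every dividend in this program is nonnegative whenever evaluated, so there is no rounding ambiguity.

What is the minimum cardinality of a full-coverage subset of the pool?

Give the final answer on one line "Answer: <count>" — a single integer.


input #1, a=4, r=2: events B1->T, B3->F, B4->F, B6->E, B7->E, B5->T, B10->S, B9->F; outcomes B1=T, B3=F, B4=F, B5=T, B6=E, B7=E, B9=F, B10=S
input #2, a=7, r=2: events B1->F, B2->T, B3->T, B3->T, B3->T, B3->F, B4->F, B6->E, B7->S, B5->T, B10->S, B9->F; outcomes B1=F, B2=T, B3=T, B3=F, B4=F, B5=T, B6=E, B7=S, B9=F, B10=S
input #3, a=7, r=9: events B1->F, B2->F, B3->F, B4->F, B6->S, B5->F, B8->T, B10->S, B9->F; outcomes B1=F, B2=F, B3=F, B4=F, B5=F, B6=S, B8=T, B9=F, B10=S
input #4, a=6, r=5: events B1->F, B2->F, B3->F, B4->F, B6->E, B7->E, B5->F, B8->T, B10->S, B9->F; outcomes B1=F, B2=F, B3=F, B4=F, B5=F, B6=E, B7=E, B8=T, B9=F, B10=S
input #5, a=3, r=9: events B1->T, B3->F, B4->T, B10->E, B9->T; outcomes B1=T, B3=F, B4=T, B9=T, B10=E
pool-wide coverage (19 outcomes): B1=T, B1=F, B2=T, B2=F, B3=T, B3=F, B4=T, B4=F, B5=T, B5=F, B6=S, B6=E, B7=S, B7=E, B8=T, B9=T, B9=F, B10=S, B10=E
size 1 is not enough: best union over all size-1 subsets is 10/19
size 2 is not enough: best union over all size-2 subsets is 14/19
size 3 is not enough: best union over all size-3 subsets is 18/19
the canonical winner is {1, 2, 3, 5}: size 4, full 19-outcome coverage, earliest index list among size-4 covers
Answer: 4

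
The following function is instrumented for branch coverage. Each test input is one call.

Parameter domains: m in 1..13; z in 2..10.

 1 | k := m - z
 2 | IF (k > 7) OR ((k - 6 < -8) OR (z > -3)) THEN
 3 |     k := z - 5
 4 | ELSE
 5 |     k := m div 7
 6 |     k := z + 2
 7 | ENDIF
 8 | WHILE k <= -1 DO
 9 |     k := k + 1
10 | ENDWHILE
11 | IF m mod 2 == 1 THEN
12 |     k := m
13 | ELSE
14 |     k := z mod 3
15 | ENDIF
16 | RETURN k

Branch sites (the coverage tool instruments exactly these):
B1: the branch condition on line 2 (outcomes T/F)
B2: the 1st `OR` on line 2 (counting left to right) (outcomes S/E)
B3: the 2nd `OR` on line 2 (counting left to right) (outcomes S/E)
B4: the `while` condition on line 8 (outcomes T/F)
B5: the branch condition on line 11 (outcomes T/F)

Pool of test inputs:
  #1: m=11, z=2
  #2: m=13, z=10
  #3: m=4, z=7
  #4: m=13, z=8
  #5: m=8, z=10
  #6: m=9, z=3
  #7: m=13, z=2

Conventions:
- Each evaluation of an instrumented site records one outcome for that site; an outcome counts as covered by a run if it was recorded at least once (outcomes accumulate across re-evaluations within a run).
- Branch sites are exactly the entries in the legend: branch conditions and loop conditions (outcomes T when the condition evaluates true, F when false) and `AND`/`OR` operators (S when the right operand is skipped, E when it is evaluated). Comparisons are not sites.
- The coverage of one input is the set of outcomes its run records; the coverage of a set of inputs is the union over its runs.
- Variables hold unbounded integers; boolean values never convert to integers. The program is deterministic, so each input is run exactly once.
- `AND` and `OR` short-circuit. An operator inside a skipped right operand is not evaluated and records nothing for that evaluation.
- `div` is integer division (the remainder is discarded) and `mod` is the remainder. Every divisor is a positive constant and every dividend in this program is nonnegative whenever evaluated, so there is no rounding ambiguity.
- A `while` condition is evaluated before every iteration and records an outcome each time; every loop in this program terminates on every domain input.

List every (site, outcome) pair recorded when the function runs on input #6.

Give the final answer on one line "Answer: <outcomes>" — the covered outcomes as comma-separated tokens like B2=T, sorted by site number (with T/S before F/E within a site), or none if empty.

Event log for input #6 (m=9, z=3):
  B2->E, B3->E, B1->T, B4->T, B4->T, B4->F, B5->T
as a set, this run covers: B1=T, B2=E, B3=E, B4=T, B4=F, B5=T

Answer: B1=T, B2=E, B3=E, B4=T, B4=F, B5=T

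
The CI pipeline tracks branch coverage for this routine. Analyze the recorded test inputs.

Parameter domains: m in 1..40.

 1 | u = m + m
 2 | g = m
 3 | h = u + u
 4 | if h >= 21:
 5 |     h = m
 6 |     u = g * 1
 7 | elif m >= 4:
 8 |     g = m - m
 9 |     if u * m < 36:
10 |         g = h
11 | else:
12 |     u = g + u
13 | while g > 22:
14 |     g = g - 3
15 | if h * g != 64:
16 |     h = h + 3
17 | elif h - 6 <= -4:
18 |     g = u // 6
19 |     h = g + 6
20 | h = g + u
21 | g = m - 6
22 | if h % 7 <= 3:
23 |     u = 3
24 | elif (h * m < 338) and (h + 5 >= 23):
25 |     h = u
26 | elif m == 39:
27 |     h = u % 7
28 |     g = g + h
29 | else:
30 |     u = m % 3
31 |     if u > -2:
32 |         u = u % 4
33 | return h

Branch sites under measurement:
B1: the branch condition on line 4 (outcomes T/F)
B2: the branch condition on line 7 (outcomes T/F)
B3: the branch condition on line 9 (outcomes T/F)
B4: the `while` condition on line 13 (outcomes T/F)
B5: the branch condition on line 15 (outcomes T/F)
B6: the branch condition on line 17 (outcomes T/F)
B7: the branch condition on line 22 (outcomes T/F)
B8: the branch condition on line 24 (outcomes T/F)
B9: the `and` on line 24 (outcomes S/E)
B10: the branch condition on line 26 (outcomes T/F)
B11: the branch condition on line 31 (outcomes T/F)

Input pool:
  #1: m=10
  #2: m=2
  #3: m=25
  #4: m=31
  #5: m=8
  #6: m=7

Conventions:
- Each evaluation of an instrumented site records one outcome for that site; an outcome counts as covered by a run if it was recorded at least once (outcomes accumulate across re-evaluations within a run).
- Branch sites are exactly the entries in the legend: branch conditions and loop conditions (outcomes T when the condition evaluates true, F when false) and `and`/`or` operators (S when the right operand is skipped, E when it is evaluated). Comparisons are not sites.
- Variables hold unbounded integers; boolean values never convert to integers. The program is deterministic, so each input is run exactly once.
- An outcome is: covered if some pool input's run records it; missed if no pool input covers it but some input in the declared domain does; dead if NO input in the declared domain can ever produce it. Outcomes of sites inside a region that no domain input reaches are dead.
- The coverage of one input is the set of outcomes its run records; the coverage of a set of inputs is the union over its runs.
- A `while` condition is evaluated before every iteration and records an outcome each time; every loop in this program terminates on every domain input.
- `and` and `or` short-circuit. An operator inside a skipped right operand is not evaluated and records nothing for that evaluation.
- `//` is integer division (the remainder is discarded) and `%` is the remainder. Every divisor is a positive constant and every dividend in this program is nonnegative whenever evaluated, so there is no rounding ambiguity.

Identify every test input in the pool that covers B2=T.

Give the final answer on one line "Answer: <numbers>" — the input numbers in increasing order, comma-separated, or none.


input #1 (m=10): does not record B2=T
input #2 (m=2): does not record B2=T
input #3 (m=25): does not record B2=T
input #4 (m=31): does not record B2=T
input #5 (m=8): does not record B2=T
input #6 (m=7): does not record B2=T
Answer: none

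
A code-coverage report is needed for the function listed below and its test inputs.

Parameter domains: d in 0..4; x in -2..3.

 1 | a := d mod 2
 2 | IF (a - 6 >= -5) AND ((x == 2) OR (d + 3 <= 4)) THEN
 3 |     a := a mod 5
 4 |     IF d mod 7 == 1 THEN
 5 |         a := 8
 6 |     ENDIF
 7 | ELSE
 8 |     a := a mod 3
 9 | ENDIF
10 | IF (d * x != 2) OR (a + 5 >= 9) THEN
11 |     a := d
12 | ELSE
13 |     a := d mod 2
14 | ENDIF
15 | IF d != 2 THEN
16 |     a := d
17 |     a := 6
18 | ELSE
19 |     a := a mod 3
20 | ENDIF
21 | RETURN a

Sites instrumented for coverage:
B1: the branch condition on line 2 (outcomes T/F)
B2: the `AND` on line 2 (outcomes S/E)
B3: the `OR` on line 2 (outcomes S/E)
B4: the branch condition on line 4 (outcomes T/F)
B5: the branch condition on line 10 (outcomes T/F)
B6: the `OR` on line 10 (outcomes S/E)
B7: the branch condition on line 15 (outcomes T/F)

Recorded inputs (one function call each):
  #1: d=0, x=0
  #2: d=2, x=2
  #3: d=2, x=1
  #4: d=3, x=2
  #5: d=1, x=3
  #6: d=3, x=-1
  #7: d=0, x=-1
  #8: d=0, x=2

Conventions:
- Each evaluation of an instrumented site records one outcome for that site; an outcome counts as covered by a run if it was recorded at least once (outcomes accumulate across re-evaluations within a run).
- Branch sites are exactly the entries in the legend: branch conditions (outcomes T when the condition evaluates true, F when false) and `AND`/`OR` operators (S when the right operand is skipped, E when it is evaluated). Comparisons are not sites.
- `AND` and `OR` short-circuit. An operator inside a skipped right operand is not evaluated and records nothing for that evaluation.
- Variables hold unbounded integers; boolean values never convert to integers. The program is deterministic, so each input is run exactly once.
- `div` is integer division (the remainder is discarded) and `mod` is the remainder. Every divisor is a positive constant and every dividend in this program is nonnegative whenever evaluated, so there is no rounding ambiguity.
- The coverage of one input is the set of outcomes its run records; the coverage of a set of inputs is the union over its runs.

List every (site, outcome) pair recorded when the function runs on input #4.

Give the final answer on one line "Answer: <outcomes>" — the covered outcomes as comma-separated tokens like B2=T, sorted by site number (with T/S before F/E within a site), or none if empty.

Tracing the run of input #4 (d=3, x=2):
  B2->E, B3->S, B1->T, B4->F, B6->S, B5->T, B7->T
as a set, this run covers: B1=T, B2=E, B3=S, B4=F, B5=T, B6=S, B7=T

Answer: B1=T, B2=E, B3=S, B4=F, B5=T, B6=S, B7=T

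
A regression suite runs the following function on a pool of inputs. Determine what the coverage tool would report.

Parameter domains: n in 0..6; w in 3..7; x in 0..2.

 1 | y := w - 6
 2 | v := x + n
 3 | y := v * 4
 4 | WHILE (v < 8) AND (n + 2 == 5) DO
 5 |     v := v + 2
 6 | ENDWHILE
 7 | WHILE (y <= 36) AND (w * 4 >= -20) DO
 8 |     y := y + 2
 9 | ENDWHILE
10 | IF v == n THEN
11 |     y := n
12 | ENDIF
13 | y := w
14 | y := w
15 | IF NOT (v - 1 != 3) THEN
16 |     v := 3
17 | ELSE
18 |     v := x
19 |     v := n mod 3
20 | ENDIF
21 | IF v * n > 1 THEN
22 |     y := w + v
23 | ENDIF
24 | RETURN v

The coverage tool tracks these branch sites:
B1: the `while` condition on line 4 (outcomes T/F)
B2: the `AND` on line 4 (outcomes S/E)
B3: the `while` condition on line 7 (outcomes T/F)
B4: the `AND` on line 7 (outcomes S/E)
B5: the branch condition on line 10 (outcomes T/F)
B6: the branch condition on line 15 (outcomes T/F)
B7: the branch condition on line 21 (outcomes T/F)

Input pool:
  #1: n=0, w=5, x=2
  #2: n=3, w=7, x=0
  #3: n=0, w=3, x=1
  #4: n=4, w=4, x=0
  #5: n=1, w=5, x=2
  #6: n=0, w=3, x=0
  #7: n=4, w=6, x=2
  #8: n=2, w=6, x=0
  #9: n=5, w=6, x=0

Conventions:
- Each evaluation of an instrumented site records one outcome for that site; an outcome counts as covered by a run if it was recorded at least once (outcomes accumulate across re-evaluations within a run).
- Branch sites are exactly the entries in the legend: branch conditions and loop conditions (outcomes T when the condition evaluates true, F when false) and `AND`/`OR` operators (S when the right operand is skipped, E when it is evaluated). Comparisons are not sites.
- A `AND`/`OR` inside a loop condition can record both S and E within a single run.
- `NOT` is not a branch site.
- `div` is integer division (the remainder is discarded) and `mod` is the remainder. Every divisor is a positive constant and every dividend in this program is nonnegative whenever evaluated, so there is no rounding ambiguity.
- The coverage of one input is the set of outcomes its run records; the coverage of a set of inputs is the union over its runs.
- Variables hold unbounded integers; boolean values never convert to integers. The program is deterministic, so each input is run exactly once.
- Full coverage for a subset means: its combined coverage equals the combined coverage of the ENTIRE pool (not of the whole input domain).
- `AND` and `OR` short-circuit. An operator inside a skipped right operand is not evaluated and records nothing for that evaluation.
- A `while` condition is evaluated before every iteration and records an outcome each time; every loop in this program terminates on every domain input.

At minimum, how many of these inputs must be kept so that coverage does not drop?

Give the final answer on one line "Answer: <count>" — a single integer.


input #1, n=0, w=5, x=2: events B2->E, B1->F, B4->E, B3->T, B4->E, B3->T, B4->E, B3->T, B4->E, B3->T, B4->E, B3->T, B4->E, B3->T, ...; outcomes B1=F, B2=E, B3=T, B3=F, B4=S, B4=E, B5=F, B6=F, B7=F
input #2, n=3, w=7, x=0: events B2->E, B1->T, B2->E, B1->T, B2->E, B1->T, B2->S, B1->F, B4->E, B3->T, B4->E, B3->T, B4->E, B3->T, ...; outcomes B1=T, B1=F, B2=S, B2=E, B3=T, B3=F, B4=S, B4=E, B5=F, B6=F, B7=F
input #3, n=0, w=3, x=1: events B2->E, B1->F, B4->E, B3->T, B4->E, B3->T, B4->E, B3->T, B4->E, B3->T, B4->E, B3->T, B4->E, B3->T, ...; outcomes B1=F, B2=E, B3=T, B3=F, B4=S, B4=E, B5=F, B6=F, B7=F
input #4, n=4, w=4, x=0: events B2->E, B1->F, B4->E, B3->T, B4->E, B3->T, B4->E, B3->T, B4->E, B3->T, B4->E, B3->T, B4->E, B3->T, ...; outcomes B1=F, B2=E, B3=T, B3=F, B4=S, B4=E, B5=T, B6=T, B7=T
input #5, n=1, w=5, x=2: events B2->E, B1->F, B4->E, B3->T, B4->E, B3->T, B4->E, B3->T, B4->E, B3->T, B4->E, B3->T, B4->E, B3->T, ...; outcomes B1=F, B2=E, B3=T, B3=F, B4=S, B4=E, B5=F, B6=F, B7=F
input #6, n=0, w=3, x=0: events B2->E, B1->F, B4->E, B3->T, B4->E, B3->T, B4->E, B3->T, B4->E, B3->T, B4->E, B3->T, B4->E, B3->T, ...; outcomes B1=F, B2=E, B3=T, B3=F, B4=S, B4=E, B5=T, B6=F, B7=F
input #7, n=4, w=6, x=2: events B2->E, B1->F, B4->E, B3->T, B4->E, B3->T, B4->E, B3->T, B4->E, B3->T, B4->E, B3->T, B4->E, B3->T, ...; outcomes B1=F, B2=E, B3=T, B3=F, B4=S, B4=E, B5=F, B6=F, B7=T
input #8, n=2, w=6, x=0: events B2->E, B1->F, B4->E, B3->T, B4->E, B3->T, B4->E, B3->T, B4->E, B3->T, B4->E, B3->T, B4->E, B3->T, ...; outcomes B1=F, B2=E, B3=T, B3=F, B4=S, B4=E, B5=T, B6=F, B7=T
input #9, n=5, w=6, x=0: events B2->E, B1->F, B4->E, B3->T, B4->E, B3->T, B4->E, B3->T, B4->E, B3->T, B4->E, B3->T, B4->E, B3->T, ...; outcomes B1=F, B2=E, B3=T, B3=F, B4=S, B4=E, B5=T, B6=F, B7=T
together the pool reaches 14 outcomes: B1=T, B1=F, B2=S, B2=E, B3=T, B3=F, B4=S, B4=E, B5=T, B5=F, B6=T, B6=F, B7=T, B7=F
size 1 is not enough: best union over all size-1 subsets is 11/14
at size 2, {2, 4} reaches all 14 outcomes; every lexicographically earlier size-2 subset fails
Answer: 2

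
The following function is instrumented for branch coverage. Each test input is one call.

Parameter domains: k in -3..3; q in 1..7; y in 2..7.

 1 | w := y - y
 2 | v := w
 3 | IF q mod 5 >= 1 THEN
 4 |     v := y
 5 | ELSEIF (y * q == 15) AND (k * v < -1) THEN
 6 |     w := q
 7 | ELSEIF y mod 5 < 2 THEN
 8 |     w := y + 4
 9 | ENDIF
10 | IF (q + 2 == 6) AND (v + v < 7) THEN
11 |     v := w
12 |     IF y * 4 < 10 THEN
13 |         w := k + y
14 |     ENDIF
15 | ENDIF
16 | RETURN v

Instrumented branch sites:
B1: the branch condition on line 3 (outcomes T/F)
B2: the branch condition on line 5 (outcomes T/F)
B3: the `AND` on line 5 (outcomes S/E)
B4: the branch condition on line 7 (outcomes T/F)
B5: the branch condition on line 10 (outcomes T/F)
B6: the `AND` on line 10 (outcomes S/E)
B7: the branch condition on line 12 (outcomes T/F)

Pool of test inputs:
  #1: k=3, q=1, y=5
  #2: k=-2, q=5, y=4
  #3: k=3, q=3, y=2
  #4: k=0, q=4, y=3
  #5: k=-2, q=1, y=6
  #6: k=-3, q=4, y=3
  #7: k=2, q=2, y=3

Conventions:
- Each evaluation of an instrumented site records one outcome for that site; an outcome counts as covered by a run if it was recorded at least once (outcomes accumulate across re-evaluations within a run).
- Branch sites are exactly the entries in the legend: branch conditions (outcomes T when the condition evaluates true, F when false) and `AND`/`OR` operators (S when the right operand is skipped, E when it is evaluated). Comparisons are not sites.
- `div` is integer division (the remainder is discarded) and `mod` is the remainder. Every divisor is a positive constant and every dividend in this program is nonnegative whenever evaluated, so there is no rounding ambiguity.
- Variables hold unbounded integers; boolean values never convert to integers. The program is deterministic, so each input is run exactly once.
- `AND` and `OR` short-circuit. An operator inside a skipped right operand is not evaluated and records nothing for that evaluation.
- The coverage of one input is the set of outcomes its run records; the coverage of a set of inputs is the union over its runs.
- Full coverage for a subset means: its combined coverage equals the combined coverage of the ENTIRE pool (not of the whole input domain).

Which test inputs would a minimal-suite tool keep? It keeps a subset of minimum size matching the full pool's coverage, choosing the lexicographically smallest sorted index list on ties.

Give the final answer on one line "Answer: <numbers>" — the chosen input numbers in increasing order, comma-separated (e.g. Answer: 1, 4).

input #1, k=3, q=1, y=5: outcomes B1=T, B5=F, B6=S
input #2, k=-2, q=5, y=4: outcomes B1=F, B2=F, B3=S, B4=F, B5=F, B6=S
input #3, k=3, q=3, y=2: outcomes B1=T, B5=F, B6=S
input #4, k=0, q=4, y=3: outcomes B1=T, B5=T, B6=E, B7=F
input #5, k=-2, q=1, y=6: outcomes B1=T, B5=F, B6=S
input #6, k=-3, q=4, y=3: outcomes B1=T, B5=T, B6=E, B7=F
input #7, k=2, q=2, y=3: outcomes B1=T, B5=F, B6=S
union over all inputs: B1=T, B1=F, B2=F, B3=S, B4=F, B5=T, B5=F, B6=S, B6=E, B7=F (10 outcomes)
size 1 is not enough: best union over all size-1 subsets is 6/10
size 2: inputs {2, 4} cover all 10 outcomes, and no lexicographically smaller subset of this size does

Answer: 2, 4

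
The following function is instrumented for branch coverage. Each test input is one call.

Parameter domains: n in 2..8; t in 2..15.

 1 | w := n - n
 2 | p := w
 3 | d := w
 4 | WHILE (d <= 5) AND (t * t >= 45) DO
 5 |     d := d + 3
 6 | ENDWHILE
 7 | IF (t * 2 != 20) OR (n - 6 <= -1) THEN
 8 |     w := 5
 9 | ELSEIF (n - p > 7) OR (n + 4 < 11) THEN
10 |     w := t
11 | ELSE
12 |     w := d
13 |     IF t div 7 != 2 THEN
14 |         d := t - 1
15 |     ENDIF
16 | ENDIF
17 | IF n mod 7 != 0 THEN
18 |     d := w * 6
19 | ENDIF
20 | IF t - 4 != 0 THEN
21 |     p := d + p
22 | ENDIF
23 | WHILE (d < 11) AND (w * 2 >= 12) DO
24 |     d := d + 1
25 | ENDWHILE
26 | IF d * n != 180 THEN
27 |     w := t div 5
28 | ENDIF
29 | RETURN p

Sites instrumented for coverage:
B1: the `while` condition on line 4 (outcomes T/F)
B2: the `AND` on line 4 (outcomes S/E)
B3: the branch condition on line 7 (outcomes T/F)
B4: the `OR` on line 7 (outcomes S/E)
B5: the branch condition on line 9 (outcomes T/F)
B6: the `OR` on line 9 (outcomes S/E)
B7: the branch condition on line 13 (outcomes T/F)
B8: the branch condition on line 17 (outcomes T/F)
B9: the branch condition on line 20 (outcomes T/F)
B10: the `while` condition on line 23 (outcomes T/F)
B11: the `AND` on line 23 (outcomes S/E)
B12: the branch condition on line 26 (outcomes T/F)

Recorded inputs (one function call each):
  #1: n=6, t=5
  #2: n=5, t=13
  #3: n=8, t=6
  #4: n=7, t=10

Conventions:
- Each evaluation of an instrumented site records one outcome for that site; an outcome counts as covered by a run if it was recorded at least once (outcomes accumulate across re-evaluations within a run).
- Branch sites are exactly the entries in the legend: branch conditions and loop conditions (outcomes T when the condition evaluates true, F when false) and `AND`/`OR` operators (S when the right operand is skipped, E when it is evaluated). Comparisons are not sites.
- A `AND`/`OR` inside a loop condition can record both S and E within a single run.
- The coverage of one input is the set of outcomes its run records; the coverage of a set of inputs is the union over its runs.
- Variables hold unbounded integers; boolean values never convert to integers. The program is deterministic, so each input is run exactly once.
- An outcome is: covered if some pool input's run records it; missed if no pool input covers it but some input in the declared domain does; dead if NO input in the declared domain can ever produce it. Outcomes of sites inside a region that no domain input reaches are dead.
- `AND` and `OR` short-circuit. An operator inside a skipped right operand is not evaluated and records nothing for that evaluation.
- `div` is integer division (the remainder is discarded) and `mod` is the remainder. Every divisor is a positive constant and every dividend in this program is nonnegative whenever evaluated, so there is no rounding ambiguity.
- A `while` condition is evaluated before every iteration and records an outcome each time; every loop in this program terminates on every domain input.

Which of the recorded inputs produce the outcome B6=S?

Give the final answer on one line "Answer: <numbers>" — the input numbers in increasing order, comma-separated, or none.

input #1 (n=6, t=5): misses B6=S
input #2 (n=5, t=13): misses B6=S
input #3 (n=8, t=6): misses B6=S
input #4 (n=7, t=10): misses B6=S

Answer: none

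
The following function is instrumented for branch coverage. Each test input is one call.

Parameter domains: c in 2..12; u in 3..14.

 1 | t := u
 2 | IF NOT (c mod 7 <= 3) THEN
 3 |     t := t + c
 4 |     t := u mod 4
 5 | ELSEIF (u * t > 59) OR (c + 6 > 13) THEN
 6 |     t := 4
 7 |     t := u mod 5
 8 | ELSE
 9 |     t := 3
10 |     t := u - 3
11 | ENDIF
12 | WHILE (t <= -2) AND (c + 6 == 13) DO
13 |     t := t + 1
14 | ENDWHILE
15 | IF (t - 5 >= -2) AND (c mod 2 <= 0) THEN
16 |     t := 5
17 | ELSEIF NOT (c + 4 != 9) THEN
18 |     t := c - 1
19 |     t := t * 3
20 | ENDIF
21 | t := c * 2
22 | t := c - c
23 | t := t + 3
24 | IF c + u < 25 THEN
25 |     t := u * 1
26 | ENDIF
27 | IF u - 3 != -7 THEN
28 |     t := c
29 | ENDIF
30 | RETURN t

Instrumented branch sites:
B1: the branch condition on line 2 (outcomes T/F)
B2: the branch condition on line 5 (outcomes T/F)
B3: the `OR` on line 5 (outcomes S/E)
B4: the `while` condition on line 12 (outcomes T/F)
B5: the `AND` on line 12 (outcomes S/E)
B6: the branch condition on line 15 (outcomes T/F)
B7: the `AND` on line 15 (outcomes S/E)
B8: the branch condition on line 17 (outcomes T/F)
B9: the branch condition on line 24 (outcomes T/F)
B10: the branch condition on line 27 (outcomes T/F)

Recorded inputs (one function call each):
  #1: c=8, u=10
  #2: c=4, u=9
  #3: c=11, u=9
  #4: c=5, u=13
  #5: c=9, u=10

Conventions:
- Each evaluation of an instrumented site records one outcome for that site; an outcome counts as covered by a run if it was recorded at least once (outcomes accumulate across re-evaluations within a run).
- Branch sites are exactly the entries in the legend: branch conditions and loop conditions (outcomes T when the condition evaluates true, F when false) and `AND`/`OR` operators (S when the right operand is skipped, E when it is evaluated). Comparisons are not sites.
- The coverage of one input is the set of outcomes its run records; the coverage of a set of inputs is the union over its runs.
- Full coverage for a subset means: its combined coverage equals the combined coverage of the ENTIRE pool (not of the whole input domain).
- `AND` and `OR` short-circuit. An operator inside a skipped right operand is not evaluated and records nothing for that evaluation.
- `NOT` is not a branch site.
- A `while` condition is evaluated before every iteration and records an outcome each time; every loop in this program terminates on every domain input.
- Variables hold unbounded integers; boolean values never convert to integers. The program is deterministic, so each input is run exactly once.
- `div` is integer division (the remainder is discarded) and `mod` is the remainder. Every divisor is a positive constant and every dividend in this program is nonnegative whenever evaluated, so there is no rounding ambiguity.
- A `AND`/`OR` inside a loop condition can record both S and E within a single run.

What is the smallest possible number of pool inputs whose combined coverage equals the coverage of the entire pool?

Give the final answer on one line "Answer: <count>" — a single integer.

run #1 (c=8, u=10) records B1=F, B2=T, B3=S, B4=F, B5=S, B6=F, B7=S, B8=F, B9=T, B10=T
run #2 (c=4, u=9) records B1=T, B4=F, B5=S, B6=F, B7=S, B8=F, B9=T, B10=T
run #3 (c=11, u=9) records B1=T, B4=F, B5=S, B6=F, B7=S, B8=F, B9=T, B10=T
run #4 (c=5, u=13) records B1=T, B4=F, B5=S, B6=F, B7=S, B8=T, B9=T, B10=T
run #5 (c=9, u=10) records B1=F, B2=T, B3=S, B4=F, B5=S, B6=F, B7=S, B8=F, B9=T, B10=T
the full pool covers 12 outcomes: B1=T, B1=F, B2=T, B3=S, B4=F, B5=S, B6=F, B7=S, B8=T, B8=F, B9=T, B10=T
every size-1 subset falls short of the 12 outcomes (best: 10/12)
inputs {1, 4} (size 2) cover everything; no size-2 subset with a lexicographically smaller index list covers all 12

Answer: 2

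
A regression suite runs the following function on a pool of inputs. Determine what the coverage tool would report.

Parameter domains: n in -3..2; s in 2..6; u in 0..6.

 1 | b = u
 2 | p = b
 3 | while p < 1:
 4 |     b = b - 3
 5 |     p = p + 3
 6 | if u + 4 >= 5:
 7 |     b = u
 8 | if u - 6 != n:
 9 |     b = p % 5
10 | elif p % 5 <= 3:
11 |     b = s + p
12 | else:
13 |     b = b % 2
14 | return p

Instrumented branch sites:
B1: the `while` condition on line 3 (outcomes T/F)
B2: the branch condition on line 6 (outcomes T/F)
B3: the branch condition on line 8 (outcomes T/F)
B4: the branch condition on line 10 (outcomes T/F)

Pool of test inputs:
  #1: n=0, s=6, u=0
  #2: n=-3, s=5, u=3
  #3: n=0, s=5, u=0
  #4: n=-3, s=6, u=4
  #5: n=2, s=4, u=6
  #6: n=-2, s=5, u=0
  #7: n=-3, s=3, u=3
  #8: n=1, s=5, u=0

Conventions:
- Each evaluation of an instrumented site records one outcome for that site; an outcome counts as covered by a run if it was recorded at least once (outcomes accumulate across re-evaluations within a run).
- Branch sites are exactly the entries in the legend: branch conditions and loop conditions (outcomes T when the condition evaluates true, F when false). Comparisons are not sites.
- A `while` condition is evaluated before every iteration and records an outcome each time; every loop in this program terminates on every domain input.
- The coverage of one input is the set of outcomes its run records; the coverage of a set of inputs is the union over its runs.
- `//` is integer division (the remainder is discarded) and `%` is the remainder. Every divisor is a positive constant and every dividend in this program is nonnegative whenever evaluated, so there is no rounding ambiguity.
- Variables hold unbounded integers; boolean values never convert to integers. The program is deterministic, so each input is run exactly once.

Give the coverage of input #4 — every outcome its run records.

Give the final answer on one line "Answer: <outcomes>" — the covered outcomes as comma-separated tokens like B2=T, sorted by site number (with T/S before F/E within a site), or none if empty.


Tracing the run of input #4 (n=-3, s=6, u=4):
  B1->F, B2->T, B3->T
deduplicating events, the covered set is: B1=F, B2=T, B3=T
Answer: B1=F, B2=T, B3=T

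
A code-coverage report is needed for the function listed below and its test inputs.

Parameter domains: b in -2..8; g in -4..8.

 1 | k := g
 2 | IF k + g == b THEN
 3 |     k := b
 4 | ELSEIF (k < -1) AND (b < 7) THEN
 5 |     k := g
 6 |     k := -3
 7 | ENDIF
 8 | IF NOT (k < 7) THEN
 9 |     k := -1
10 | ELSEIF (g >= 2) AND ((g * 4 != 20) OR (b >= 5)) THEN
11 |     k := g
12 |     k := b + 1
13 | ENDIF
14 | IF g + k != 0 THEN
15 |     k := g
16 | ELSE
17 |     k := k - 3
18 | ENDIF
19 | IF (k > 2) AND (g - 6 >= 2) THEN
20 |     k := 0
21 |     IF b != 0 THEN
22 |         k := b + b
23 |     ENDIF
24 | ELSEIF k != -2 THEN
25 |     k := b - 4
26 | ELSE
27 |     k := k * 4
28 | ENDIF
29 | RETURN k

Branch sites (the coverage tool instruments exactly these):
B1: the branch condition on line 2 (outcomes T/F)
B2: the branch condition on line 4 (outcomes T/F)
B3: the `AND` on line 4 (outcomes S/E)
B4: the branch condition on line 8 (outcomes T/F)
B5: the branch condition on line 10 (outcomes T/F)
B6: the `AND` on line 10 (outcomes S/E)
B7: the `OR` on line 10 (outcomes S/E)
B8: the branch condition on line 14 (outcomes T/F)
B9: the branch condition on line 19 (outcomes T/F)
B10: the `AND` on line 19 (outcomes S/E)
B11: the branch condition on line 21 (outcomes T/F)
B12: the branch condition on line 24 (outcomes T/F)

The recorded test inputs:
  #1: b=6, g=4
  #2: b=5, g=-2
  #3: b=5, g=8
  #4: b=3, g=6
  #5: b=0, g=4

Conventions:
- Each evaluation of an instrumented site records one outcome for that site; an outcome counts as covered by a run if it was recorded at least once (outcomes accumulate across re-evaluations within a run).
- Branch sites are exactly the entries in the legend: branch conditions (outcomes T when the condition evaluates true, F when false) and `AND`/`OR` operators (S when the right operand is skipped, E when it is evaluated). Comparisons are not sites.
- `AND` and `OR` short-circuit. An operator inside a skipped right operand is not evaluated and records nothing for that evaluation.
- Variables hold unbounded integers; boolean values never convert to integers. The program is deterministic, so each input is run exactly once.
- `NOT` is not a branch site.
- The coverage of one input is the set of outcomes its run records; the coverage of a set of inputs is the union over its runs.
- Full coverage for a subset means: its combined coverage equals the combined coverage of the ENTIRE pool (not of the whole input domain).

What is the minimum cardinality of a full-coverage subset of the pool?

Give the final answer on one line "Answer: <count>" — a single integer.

test 1 (b=6, g=4) hits B1=F, B2=F, B3=S, B4=F, B5=T, B6=E, B7=S, B8=T, B9=F, B10=E, B12=T
test 2 (b=5, g=-2) hits B1=F, B2=T, B3=E, B4=F, B5=F, B6=S, B8=T, B9=F, B10=S, B12=F
test 3 (b=5, g=8) hits B1=F, B2=F, B3=S, B4=T, B8=T, B9=T, B10=E, B11=T
test 4 (b=3, g=6) hits B1=F, B2=F, B3=S, B4=F, B5=T, B6=E, B7=S, B8=T, B9=F, B10=E, B12=T
test 5 (b=0, g=4) hits B1=F, B2=F, B3=S, B4=F, B5=T, B6=E, B7=S, B8=T, B9=F, B10=E, B12=T
the full pool covers 20 outcomes: B1=F, B2=T, B2=F, B3=S, B3=E, B4=T, B4=F, B5=T, B5=F, B6=S, B6=E, B7=S, B8=T, B9=T, B9=F, B10=S, B10=E, B11=T, B12=T, B12=F
checked all size-1 subsets: none covers 20 outcomes (max 11/20)
checked all size-2 subsets: none covers 20 outcomes (max 17/20)
the canonical winner is {1, 2, 3}: size 3, full 20-outcome coverage, earliest index list among size-3 covers

Answer: 3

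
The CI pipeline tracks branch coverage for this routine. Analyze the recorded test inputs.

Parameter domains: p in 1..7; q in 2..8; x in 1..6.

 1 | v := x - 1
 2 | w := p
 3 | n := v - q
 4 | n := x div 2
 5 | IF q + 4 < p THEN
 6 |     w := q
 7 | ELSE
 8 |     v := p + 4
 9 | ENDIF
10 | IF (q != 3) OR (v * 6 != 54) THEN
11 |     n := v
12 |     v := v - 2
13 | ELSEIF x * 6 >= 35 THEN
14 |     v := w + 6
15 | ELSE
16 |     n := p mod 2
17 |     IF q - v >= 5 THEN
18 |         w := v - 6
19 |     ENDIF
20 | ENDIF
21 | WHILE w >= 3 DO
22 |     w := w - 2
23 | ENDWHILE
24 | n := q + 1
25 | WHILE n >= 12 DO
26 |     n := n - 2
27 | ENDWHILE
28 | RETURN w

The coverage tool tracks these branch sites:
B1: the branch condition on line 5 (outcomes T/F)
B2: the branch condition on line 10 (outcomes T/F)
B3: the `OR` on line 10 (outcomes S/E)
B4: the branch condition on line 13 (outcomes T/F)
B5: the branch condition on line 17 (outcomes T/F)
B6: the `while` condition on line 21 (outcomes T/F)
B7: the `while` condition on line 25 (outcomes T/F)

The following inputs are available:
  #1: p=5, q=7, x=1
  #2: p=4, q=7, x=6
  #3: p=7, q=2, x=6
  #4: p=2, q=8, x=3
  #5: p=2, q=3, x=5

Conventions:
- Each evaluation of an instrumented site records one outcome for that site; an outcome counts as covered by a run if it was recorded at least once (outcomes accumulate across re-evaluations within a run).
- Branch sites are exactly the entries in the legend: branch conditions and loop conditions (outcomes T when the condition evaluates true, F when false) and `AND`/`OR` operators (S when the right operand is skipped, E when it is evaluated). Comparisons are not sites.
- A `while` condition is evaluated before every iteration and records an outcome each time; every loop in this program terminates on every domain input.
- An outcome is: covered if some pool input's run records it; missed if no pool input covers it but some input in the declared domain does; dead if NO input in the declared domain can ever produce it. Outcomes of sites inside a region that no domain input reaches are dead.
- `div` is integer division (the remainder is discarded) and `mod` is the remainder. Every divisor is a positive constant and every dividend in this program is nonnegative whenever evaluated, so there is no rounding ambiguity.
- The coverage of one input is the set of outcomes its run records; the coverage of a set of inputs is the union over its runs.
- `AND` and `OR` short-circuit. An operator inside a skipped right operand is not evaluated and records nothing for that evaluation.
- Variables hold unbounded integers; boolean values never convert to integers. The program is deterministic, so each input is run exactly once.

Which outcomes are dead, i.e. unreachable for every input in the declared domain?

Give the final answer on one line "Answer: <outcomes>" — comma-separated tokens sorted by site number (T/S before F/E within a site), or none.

checking every outcome against all 294 domain inputs:
  B5=T: no domain input ever produces it -> dead
  B7=T: no domain input ever produces it -> dead
  reachable outcomes have witnesses, e.g. B1=T (e.g. p=7, q=2, x=1), B1=F (e.g. p=1, q=2, x=1), B2=T (e.g. p=1, q=2, x=1), B2=F (e.g. p=5, q=3, x=1)

Answer: B5=T, B7=T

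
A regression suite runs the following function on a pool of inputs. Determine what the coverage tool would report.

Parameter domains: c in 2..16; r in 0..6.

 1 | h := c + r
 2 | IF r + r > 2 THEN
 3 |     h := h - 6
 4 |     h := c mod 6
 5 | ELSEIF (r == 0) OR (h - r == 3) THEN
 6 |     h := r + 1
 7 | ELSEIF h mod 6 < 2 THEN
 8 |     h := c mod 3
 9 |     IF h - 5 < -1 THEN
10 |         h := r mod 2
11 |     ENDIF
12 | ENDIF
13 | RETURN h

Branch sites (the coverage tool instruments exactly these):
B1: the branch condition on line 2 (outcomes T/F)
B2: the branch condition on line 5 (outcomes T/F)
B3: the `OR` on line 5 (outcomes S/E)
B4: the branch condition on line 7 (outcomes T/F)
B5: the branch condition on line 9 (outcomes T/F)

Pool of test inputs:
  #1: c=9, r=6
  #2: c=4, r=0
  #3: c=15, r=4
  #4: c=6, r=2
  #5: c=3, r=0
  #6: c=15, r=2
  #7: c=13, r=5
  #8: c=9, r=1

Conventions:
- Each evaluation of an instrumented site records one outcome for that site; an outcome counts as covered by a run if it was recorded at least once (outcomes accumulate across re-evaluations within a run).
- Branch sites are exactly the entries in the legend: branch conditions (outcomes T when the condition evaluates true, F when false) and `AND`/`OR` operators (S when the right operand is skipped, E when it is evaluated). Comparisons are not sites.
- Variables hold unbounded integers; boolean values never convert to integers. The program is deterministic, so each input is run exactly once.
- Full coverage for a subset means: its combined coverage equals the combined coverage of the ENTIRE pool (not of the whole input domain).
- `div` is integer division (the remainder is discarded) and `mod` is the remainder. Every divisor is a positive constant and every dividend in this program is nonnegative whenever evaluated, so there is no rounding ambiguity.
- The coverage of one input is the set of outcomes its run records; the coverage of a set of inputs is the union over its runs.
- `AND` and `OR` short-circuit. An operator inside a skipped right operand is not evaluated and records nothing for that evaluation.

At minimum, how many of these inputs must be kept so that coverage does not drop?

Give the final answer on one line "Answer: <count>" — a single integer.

test 1 (c=9, r=6) hits B1=T
test 2 (c=4, r=0) hits B1=F, B2=T, B3=S
test 3 (c=15, r=4) hits B1=T
test 4 (c=6, r=2) hits B1=T
test 5 (c=3, r=0) hits B1=F, B2=T, B3=S
test 6 (c=15, r=2) hits B1=T
test 7 (c=13, r=5) hits B1=T
test 8 (c=9, r=1) hits B1=F, B2=F, B3=E, B4=F
pool-wide coverage (7 outcomes): B1=T, B1=F, B2=T, B2=F, B3=S, B3=E, B4=F
size 1 is not enough: best union over all size-1 subsets is 4/7
size 2 is not enough: best union over all size-2 subsets is 6/7
inputs {1, 2, 8} (size 3) cover everything; no size-3 subset with a lexicographically smaller index list covers all 7

Answer: 3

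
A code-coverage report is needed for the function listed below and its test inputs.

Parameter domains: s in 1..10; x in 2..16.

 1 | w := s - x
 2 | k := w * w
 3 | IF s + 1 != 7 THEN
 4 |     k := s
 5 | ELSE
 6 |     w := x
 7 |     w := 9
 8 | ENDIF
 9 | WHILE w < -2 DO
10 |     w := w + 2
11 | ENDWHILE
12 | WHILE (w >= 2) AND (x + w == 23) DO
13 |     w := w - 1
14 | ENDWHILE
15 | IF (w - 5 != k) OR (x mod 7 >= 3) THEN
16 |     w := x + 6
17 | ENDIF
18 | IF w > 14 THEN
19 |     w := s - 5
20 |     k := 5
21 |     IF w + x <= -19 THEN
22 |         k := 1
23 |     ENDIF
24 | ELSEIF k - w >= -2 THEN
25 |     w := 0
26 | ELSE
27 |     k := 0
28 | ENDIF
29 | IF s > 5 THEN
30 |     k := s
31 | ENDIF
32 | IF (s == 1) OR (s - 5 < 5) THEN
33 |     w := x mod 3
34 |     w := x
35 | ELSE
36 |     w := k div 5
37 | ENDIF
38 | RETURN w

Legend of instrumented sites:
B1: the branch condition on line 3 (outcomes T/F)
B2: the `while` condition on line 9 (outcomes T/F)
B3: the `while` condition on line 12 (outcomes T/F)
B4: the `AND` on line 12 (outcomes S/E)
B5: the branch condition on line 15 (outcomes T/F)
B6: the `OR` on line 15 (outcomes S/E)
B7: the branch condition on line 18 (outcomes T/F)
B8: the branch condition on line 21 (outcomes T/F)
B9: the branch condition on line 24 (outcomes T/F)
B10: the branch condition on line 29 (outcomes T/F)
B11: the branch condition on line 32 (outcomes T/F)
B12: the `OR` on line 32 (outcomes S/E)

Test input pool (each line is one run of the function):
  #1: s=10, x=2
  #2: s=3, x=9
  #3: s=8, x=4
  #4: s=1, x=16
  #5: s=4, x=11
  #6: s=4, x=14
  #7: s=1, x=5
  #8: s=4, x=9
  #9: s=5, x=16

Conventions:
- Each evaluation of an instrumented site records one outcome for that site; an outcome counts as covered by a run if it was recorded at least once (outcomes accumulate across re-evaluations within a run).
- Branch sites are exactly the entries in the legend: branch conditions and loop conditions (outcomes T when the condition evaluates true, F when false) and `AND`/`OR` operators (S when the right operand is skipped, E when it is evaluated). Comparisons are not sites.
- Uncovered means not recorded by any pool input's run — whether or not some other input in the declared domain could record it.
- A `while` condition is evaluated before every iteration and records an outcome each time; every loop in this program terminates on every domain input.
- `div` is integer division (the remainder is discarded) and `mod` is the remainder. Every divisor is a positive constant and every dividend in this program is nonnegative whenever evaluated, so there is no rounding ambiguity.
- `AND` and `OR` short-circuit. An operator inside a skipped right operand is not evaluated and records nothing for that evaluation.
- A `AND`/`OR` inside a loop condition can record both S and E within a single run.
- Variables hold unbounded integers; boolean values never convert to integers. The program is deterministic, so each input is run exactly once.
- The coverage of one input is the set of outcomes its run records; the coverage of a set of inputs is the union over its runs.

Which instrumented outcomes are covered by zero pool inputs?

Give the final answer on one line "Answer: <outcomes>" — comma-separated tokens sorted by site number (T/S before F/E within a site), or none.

run #1 (s=10, x=2) runs B1->T, B2->F, B4->E, B3->F, B6->S, B5->T, B7->F, B9->T, B10->T, B12->E, B11->F; records B1=T, B2=F, B3=F, B4=E, B5=T, B6=S, B7=F, B9=T, B10=T, B11=F, B12=E
run #2 (s=3, x=9) runs B1->T, B2->T, B2->T, B2->F, B4->S, B3->F, B6->S, B5->T, B7->T, B8->F, B10->F, B12->E, B11->T; records B1=T, B2=T, B2=F, B3=F, B4=S, B5=T, B6=S, B7=T, B8=F, B10=F, B11=T, B12=E
run #3 (s=8, x=4) runs B1->T, B2->F, B4->E, B3->F, B6->S, B5->T, B7->F, B9->T, B10->T, B12->E, B11->T; records B1=T, B2=F, B3=F, B4=E, B5=T, B6=S, B7=F, B9=T, B10=T, B11=T, B12=E
run #4 (s=1, x=16) runs B1->T, B2->T, B2->T, B2->T, B2->T, B2->T, B2->T, B2->T, B2->F, B4->S, B3->F, B6->S, B5->T, B7->T, ...; records B1=T, B2=T, B2=F, B3=F, B4=S, B5=T, B6=S, B7=T, B8=F, B10=F, B11=T, B12=S
run #5 (s=4, x=11) runs B1->T, B2->T, B2->T, B2->T, B2->F, B4->S, B3->F, B6->S, B5->T, B7->T, B8->F, B10->F, B12->E, B11->T; records B1=T, B2=T, B2=F, B3=F, B4=S, B5=T, B6=S, B7=T, B8=F, B10=F, B11=T, B12=E
run #6 (s=4, x=14) runs B1->T, B2->T, B2->T, B2->T, B2->T, B2->F, B4->S, B3->F, B6->S, B5->T, B7->T, B8->F, B10->F, B12->E, ...; records B1=T, B2=T, B2=F, B3=F, B4=S, B5=T, B6=S, B7=T, B8=F, B10=F, B11=T, B12=E
run #7 (s=1, x=5) runs B1->T, B2->T, B2->F, B4->S, B3->F, B6->S, B5->T, B7->F, B9->F, B10->F, B12->S, B11->T; records B1=T, B2=T, B2=F, B3=F, B4=S, B5=T, B6=S, B7=F, B9=F, B10=F, B11=T, B12=S
run #8 (s=4, x=9) runs B1->T, B2->T, B2->T, B2->F, B4->S, B3->F, B6->S, B5->T, B7->T, B8->F, B10->F, B12->E, B11->T; records B1=T, B2=T, B2=F, B3=F, B4=S, B5=T, B6=S, B7=T, B8=F, B10=F, B11=T, B12=E
run #9 (s=5, x=16) runs B1->T, B2->T, B2->T, B2->T, B2->T, B2->T, B2->F, B4->S, B3->F, B6->S, B5->T, B7->T, B8->F, B10->F, ...; records B1=T, B2=T, B2=F, B3=F, B4=S, B5=T, B6=S, B7=T, B8=F, B10=F, B11=T, B12=E
union over the pool: B1=T, B2=T, B2=F, B3=F, B4=S, B4=E, B5=T, B6=S, B7=T, B7=F, B8=F, B9=T, B9=F, B10=T, B10=F, B11=T, B11=F, B12=S, B12=E
uncovered (5 of 24): B1=F, B3=T, B5=F, B6=E, B8=T

Answer: B1=F, B3=T, B5=F, B6=E, B8=T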